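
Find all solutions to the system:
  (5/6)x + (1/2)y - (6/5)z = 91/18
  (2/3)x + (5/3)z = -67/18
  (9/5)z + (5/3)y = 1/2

x = 2/3, y = 3, z = -5/2

Row-reduce the augmented matrix:
R1 ← R1 / (5/6).
R2 ← R2 − 2/3·R1.
R2 ← R2 / (-2/5).
R1 ← R1 − 3/5·R2.
R3 ← R3 − 5/3·R2.
R3 ← R3 / (1147/90).
R1 ← R1 − 5/2·R3.
R2 ← R2 + 197/30·R3.
Reading off the reduced rows gives x = 2/3, y = 3, z = -5/2.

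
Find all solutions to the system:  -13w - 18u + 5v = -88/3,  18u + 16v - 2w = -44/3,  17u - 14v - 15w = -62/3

u = 0, v = -2/3, w = 2

Row-reduce the augmented matrix:
R1 ← R1 / (-18).
R2 ← R2 − 18·R1.
R3 ← R3 − 17·R1.
R2 ← R2 / (21).
R1 ← R1 + 5/18·R2.
R3 ← R3 + 167/18·R2.
R3 ← R3 / (-712/21).
R1 ← R1 − 11/21·R3.
R2 ← R2 + 5/7·R3.
Reading off the reduced rows gives u = 0, v = -2/3, w = 2.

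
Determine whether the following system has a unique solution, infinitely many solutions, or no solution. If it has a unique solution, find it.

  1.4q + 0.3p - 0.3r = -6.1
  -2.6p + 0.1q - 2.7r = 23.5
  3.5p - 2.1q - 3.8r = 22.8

Row-reduce the augmented matrix:
R1 ← R1 / (3/10).
R2 ← R2 + 13/5·R1.
R3 ← R3 − 7/2·R1.
R2 ← R2 / (367/30).
R1 ← R1 − 14/3·R2.
R3 ← R3 + 553/30·R2.
R3 ← R3 / (-3041/367).
R1 ← R1 − 375/367·R3.
R2 ← R2 + 159/367·R3.
Reading off the reduced rows gives p = -3, q = -5, r = -6.

p = -3, q = -5, r = -6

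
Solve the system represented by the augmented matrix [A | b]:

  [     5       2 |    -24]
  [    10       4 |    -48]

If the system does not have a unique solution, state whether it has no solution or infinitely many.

infinitely many solutions

Row-reduce:
R1 ← R1 / (5).
R2 ← R2 − 10·R1.
Rank is 1 with 2 unknowns, leaving x_2 free.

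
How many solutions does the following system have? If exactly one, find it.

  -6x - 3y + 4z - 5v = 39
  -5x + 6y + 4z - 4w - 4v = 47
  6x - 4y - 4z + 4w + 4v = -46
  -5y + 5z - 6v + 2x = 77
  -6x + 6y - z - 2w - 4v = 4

Row-reduce the augmented matrix:
R1 ← R1 / (-6).
R2 ← R2 + 5·R1.
R3 ← R3 − 6·R1.
R4 ← R4 − 2·R1.
R5 ← R5 + 6·R1.
R2 ← R2 / (17/2).
R1 ← R1 − 1/2·R2.
R3 ← R3 + 7·R2.
R4 ← R4 + 6·R2.
R5 ← R5 − 9·R2.
R3 ← R3 / (28/51).
R1 ← R1 + 12/17·R3.
R2 ← R2 − 4/51·R3.
R4 ← R4 − 347/51·R3.
R5 ← R5 + 97/17·R3.
R4 ← R4 / (-81/7).
R1 ← R1 − 8/7·R4.
R2 ← R2 + 4/7·R4.
R3 ← R3 − 9/7·R4.
R5 ← R5 − 67/7·R4.
R5 ← R5 / (-449/81).
R1 ← R1 − 2/81·R5.
R2 ← R2 + 1/81·R5.
R3 ← R3 + 11/9·R5.
R4 ← R4 + 22/81·R5.
Reading off the reduced rows gives x = 3, y = -1, z = 6, w = -5, v = -6.

x = 3, y = -1, z = 6, w = -5, v = -6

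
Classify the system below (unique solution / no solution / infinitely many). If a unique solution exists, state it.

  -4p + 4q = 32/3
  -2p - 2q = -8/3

p = -2/3, q = 2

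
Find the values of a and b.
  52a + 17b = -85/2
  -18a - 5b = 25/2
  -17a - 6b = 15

a = 0, b = -5/2

Row-reduce the augmented matrix:
R1 ← R1 / (52).
R2 ← R2 + 18·R1.
R3 ← R3 + 17·R1.
R2 ← R2 / (23/26).
R1 ← R1 − 17/52·R2.
R3 ← R3 + 23/52·R2.
R3 reduces to 0 = 0, so the extra equation is consistent.
Reading off the reduced rows gives a = 0, b = -5/2.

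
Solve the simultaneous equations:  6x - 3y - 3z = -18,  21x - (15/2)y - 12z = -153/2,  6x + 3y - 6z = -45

infinitely many solutions

Row-reduce:
R1 ← R1 / (6).
R2 ← R2 − 21·R1.
R3 ← R3 − 6·R1.
R2 ← R2 / (3).
R1 ← R1 + 1/2·R2.
R3 ← R3 − 6·R2.
Rank is 2 with 3 unknowns, leaving z free.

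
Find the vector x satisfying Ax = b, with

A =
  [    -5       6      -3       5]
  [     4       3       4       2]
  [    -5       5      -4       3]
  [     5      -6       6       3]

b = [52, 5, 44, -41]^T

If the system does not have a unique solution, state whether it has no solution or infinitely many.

x_1 = -4, x_2 = 5, x_3 = 1, x_4 = 1

Row-reduce the augmented matrix:
R1 ← R1 / (-5).
R2 ← R2 − 4·R1.
R3 ← R3 + 5·R1.
R4 ← R4 − 5·R1.
R2 ← R2 / (39/5).
R1 ← R1 + 6/5·R2.
R3 ← R3 + 1·R2.
R3 ← R3 / (-31/39).
R1 ← R1 − 11/13·R3.
R2 ← R2 − 8/39·R3.
R4 ← R4 − 3·R3.
R4 ← R4 / (104/31).
R1 ← R1 + 43/31·R4.
R2 ← R2 − 14/31·R4.
R3 ← R3 − 48/31·R4.
Reading off the reduced rows gives x_1 = -4, x_2 = 5, x_3 = 1, x_4 = 1.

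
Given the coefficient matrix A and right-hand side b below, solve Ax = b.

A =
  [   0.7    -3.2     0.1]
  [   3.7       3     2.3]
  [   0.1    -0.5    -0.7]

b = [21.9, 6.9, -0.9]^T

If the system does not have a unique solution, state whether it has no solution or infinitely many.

x_1 = 3, x_2 = -6, x_3 = 6

Row-reduce the augmented matrix:
R1 ← R1 / (7/10).
R2 ← R2 − 37/10·R1.
R3 ← R3 − 1/10·R1.
R2 ← R2 / (697/35).
R1 ← R1 + 32/7·R2.
R3 ← R3 + 3/70·R2.
R3 ← R3 / (-2476/3485).
R1 ← R1 − 383/697·R3.
R2 ← R2 − 62/697·R3.
Reading off the reduced rows gives x_1 = 3, x_2 = -6, x_3 = 6.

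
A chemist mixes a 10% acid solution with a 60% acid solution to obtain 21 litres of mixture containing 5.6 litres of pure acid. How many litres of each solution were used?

Let a = litres of solution A, b = litres of solution B.
  a + b = 21
  (1/10)a + (3/5)b = 28/5
From equation 1: a = 21 − b.
Substitute into equation 2 and solve: b = 7.
Then a = 14.

litres of solution A: 14, litres of solution B: 7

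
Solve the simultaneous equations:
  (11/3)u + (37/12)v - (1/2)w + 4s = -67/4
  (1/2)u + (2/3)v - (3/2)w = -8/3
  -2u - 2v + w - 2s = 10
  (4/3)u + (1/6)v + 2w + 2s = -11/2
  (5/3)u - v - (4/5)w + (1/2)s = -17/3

no solution

Row-reduce:
R1 ← R1 / (11/3).
R2 ← R2 − 1/2·R1.
R3 ← R3 + 2·R1.
R4 ← R4 − 4/3·R1.
R5 ← R5 − 5/3·R1.
R2 ← R2 / (65/264).
R1 ← R1 − 37/44·R2.
R3 ← R3 + 7/22·R2.
R4 ← R4 + 21/22·R2.
R5 ← R5 + 317/132·R2.
R3 ← R3 / (-73/65).
R1 ← R1 − 309/65·R3.
R2 ← R2 + 378/65·R3.
R4 ← R4 + 219/65·R3.
R5 ← R5 + 189/13·R3.
Swap R4 and R5.
R4 ← R4 / (97/730).
R1 ← R1 − 54/73·R4.
R2 ← R2 − 36/73·R4.
R3 ← R3 − 34/73·R4.
Row 5 reduces to 0 = -2, a contradiction. The system is inconsistent.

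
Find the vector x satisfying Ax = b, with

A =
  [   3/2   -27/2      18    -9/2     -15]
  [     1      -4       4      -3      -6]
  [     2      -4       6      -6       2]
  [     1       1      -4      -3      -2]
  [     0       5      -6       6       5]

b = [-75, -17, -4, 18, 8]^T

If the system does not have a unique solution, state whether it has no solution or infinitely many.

Row-reduce:
R1 ← R1 / (3/2).
R2 ← R2 − 1·R1.
R3 ← R3 − 2·R1.
R4 ← R4 − 1·R1.
R2 ← R2 / (5).
R1 ← R1 + 9·R2.
R3 ← R3 − 14·R2.
R4 ← R4 − 10·R2.
R5 ← R5 − 5·R2.
R3 ← R3 / (22/5).
R1 ← R1 + 12/5·R3.
R2 ← R2 + 8/5·R3.
R5 ← R5 − 2·R3.
Swap R4 and R5.
R4 ← R4 / (6).
R1 ← R1 + 3·R4.
Row 5 reduces to 0 = 2, a contradiction. The system is inconsistent.

no solution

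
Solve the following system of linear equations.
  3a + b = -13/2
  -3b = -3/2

From equation 1: b = -13/2 − 3·a.
Substitute into equation 2 and solve: a = -7/3.
Then b = 1/2.

a = -7/3, b = 1/2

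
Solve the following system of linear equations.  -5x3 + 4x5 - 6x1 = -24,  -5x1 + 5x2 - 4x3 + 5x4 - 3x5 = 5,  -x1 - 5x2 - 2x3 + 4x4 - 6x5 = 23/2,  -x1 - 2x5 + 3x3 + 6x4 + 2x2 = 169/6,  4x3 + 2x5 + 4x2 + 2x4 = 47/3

x1 = 1/2, x2 = 1/3, x3 = 3, x4 = 8/3, x5 = -3/2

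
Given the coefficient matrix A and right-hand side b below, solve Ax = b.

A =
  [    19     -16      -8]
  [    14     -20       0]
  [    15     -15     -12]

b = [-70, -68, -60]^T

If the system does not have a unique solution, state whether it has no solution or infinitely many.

x_1 = -2, x_2 = 2, x_3 = 0

Row-reduce the augmented matrix:
R1 ← R1 / (19).
R2 ← R2 − 14·R1.
R3 ← R3 − 15·R1.
R2 ← R2 / (-156/19).
R1 ← R1 + 16/19·R2.
R3 ← R3 + 45/19·R2.
R3 ← R3 / (-96/13).
R1 ← R1 + 40/39·R3.
R2 ← R2 + 28/39·R3.
Reading off the reduced rows gives x_1 = -2, x_2 = 2, x_3 = 0.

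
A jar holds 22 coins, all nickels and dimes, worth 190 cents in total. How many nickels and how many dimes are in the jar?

Let n = nickels, d = dimes.
  n + d = 22
  5n + 10d = 190
From equation 1: n = 22 − d.
Substitute into equation 2 and solve: d = 16.
Then n = 6.

nickels: 6, dimes: 16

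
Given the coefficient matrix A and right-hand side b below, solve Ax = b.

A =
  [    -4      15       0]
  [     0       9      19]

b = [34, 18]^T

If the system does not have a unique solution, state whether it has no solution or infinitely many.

Row-reduce:
R1 ← R1 / (-4).
R2 ← R2 / (9).
R1 ← R1 + 15/4·R2.
Rank is 2 with 3 unknowns, leaving x_3 free.

infinitely many solutions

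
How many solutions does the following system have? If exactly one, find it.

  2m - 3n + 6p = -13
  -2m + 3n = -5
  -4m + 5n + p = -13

m = 5/2, n = 0, p = -3

Row-reduce the augmented matrix:
R1 ← R1 / (2).
R2 ← R2 + 2·R1.
R3 ← R3 + 4·R1.
Swap R2 and R3.
R2 ← R2 / (-1).
R1 ← R1 + 3/2·R2.
R3 ← R3 / (6).
R1 ← R1 + 33/2·R3.
R2 ← R2 + 13·R3.
Reading off the reduced rows gives m = 5/2, n = 0, p = -3.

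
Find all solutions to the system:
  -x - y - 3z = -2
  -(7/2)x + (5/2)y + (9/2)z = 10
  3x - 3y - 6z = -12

no solution

Row-reduce:
R1 ← R1 / (-1).
R2 ← R2 + 7/2·R1.
R3 ← R3 − 3·R1.
R2 ← R2 / (6).
R1 ← R1 − 1·R2.
R3 ← R3 + 6·R2.
Row 3 reduces to 0 = -1, a contradiction. The system is inconsistent.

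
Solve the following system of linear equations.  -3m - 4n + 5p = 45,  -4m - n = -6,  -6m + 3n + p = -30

m = 3, n = -6, p = 6

Row-reduce the augmented matrix:
R1 ← R1 / (-3).
R2 ← R2 + 4·R1.
R3 ← R3 + 6·R1.
R2 ← R2 / (13/3).
R1 ← R1 − 4/3·R2.
R3 ← R3 − 11·R2.
R3 ← R3 / (103/13).
R1 ← R1 − 5/13·R3.
R2 ← R2 + 20/13·R3.
Reading off the reduced rows gives m = 3, n = -6, p = 6.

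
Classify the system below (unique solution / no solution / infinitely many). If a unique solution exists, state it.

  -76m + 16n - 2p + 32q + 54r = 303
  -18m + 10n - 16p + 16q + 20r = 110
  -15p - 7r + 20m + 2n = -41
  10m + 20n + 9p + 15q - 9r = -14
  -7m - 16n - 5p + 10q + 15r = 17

no solution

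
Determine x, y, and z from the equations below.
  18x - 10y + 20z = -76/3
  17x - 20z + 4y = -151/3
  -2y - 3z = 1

Row-reduce the augmented matrix:
R1 ← R1 / (18).
R2 ← R2 − 17·R1.
R2 ← R2 / (121/9).
R1 ← R1 + 5/9·R2.
R3 ← R3 + 2·R2.
R3 ← R3 / (-1063/121).
R1 ← R1 + 60/121·R3.
R2 ← R2 + 350/121·R3.
Reading off the reduced rows gives x = -7/3, y = -1, z = 1/3.

x = -7/3, y = -1, z = 1/3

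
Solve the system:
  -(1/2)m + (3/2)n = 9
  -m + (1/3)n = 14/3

From equation 2: m = -14/3 + 1/3·n.
Substitute into equation 1 and solve: n = 5.
Then m = -3.

m = -3, n = 5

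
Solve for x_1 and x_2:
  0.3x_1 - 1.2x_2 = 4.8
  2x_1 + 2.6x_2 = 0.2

x_1 = 4, x_2 = -3

Row-reduce the augmented matrix:
R1 ← R1 / (3/10).
R2 ← R2 − 2·R1.
R2 ← R2 / (53/5).
R1 ← R1 + 4·R2.
Reading off the reduced rows gives x_1 = 4, x_2 = -3.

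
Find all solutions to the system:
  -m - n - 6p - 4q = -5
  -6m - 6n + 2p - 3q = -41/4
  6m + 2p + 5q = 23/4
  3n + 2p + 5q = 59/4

Row-reduce the augmented matrix:
R1 ← R1 / (-1).
R2 ← R2 + 6·R1.
R3 ← R3 − 6·R1.
Swap R2 and R3.
R2 ← R2 / (-6).
R1 ← R1 − 1·R2.
R4 ← R4 − 3·R2.
R3 ← R3 / (38).
R1 ← R1 − 1/3·R3.
R2 ← R2 − 17/3·R3.
R4 ← R4 + 15·R3.
R4 ← R4 / (72/19).
R1 ← R1 − 37/57·R4.
R2 ← R2 − 2/57·R4.
R3 ← R3 − 21/38·R4.
Reading off the reduced rows gives m = -1, n = 1, p = -1, q = 11/4.

m = -1, n = 1, p = -1, q = 11/4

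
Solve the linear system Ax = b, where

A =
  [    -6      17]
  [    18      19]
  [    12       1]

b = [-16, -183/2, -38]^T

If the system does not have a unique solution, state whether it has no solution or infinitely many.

no solution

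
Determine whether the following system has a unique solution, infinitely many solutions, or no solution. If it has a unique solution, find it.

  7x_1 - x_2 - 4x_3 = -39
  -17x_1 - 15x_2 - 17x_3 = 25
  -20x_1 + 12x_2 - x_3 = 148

x_1 = -5, x_2 = 4, x_3 = 0

Row-reduce the augmented matrix:
R1 ← R1 / (7).
R2 ← R2 + 17·R1.
R3 ← R3 + 20·R1.
R2 ← R2 / (-122/7).
R1 ← R1 + 1/7·R2.
R3 ← R3 − 64/7·R2.
R3 ← R3 / (-1613/61).
R1 ← R1 + 43/122·R3.
R2 ← R2 − 187/122·R3.
Reading off the reduced rows gives x_1 = -5, x_2 = 4, x_3 = 0.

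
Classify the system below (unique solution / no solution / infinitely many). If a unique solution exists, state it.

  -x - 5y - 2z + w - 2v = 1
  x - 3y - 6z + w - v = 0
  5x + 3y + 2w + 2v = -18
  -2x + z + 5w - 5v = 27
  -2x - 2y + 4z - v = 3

no solution

Row-reduce:
R1 ← R1 / (-1).
R2 ← R2 − 1·R1.
R3 ← R3 − 5·R1.
R4 ← R4 + 2·R1.
R5 ← R5 + 2·R1.
R2 ← R2 / (-8).
R1 ← R1 − 5·R2.
R3 ← R3 + 22·R2.
R4 ← R4 − 10·R2.
R5 ← R5 − 8·R2.
R3 ← R3 / (12).
R1 ← R1 + 3·R3.
R2 ← R2 − 1·R3.
R4 ← R4 + 5·R3.
R4 ← R4 / (49/8).
R1 ← R1 − 5/8·R4.
R2 ← R2 + 3/8·R4.
R3 ← R3 − 1/8·R4.
Row 5 reduces to 0 = 2, a contradiction. The system is inconsistent.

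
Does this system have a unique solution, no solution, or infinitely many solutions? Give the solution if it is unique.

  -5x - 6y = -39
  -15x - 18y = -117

Row-reduce:
R1 ← R1 / (-5).
R2 ← R2 + 15·R1.
Rank is 1 with 2 unknowns, leaving y free.

infinitely many solutions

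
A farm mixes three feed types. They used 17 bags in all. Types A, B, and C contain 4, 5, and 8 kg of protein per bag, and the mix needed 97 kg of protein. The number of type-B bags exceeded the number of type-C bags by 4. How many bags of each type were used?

Let a = type-A bags, b = type-B bags, c = type-C bags.
  a + b + c = 17
  5b + 4a + 8c = 97
  b - c = 4
Row-reduce the augmented matrix:
R2 ← R2 − 4·R1.
R1 ← R1 − 1·R2.
R3 ← R3 − 1·R2.
R3 ← R3 / (-5).
R1 ← R1 + 3·R3.
R2 ← R2 − 4·R3.
Reading off the reduced rows gives a = 3, b = 9, c = 5.

type-A bags: 3, type-B bags: 9, type-C bags: 5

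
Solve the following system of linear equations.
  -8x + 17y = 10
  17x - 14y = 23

Row-reduce the augmented matrix:
R1 ← R1 / (-8).
R2 ← R2 − 17·R1.
R2 ← R2 / (177/8).
R1 ← R1 + 17/8·R2.
Reading off the reduced rows gives x = 3, y = 2.

x = 3, y = 2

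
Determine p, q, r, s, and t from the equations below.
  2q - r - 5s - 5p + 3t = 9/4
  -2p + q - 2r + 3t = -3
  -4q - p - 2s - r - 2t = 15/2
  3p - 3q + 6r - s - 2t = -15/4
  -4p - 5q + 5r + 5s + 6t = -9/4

Row-reduce the augmented matrix:
R1 ← R1 / (-5).
R2 ← R2 + 2·R1.
R3 ← R3 + 1·R1.
R4 ← R4 − 3·R1.
R5 ← R5 + 4·R1.
R2 ← R2 / (1/5).
R1 ← R1 + 2/5·R2.
R3 ← R3 + 22/5·R2.
R4 ← R4 + 9/5·R2.
R5 ← R5 + 33/5·R2.
R3 ← R3 / (-36).
R1 ← R1 + 3·R3.
R2 ← R2 + 8·R3.
R4 ← R4 + 9·R3.
R5 ← R5 + 47·R3.
R4 ← R4 / (13/4).
R1 ← R1 − 17/12·R4.
R2 ← R2 − 4/9·R4.
R3 ← R3 + 43/36·R4.
R5 ← R5 − 679/36·R4.
R5 ← R5 / (-2864/117).
R1 ← R1 + 118/39·R5.
R2 ← R2 + 17/117·R5.
R3 ← R3 − 170/117·R5.
R4 ← R4 − 27/13·R5.
Reading off the reduced rows gives p = -3, q = 0, r = 0, s = 3/4, t = -3.

p = -3, q = 0, r = 0, s = 3/4, t = -3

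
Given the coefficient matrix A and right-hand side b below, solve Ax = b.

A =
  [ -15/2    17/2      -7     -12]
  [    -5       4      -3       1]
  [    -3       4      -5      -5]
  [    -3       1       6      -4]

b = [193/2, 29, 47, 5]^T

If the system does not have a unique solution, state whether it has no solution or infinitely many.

infinitely many solutions

Row-reduce:
R1 ← R1 / (-15/2).
R2 ← R2 + 5·R1.
R3 ← R3 + 3·R1.
R4 ← R4 + 3·R1.
R2 ← R2 / (-5/3).
R1 ← R1 + 17/15·R2.
R3 ← R3 − 3/5·R2.
R4 ← R4 + 12/5·R2.
R3 ← R3 / (-8/5).
R1 ← R1 + 1/5·R3.
R2 ← R2 + 1·R3.
R4 ← R4 − 32/5·R3.
Rank is 3 with 4 unknowns, leaving x_4 free.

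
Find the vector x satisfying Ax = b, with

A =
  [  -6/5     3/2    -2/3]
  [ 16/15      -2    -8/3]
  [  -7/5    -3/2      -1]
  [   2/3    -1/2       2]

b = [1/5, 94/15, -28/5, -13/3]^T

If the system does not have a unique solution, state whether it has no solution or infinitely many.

no solution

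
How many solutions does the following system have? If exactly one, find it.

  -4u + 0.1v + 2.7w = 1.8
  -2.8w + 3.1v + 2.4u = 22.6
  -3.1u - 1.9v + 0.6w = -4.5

u = -3, v = 6, w = -4

Row-reduce the augmented matrix:
R1 ← R1 / (-4).
R2 ← R2 − 12/5·R1.
R3 ← R3 + 31/10·R1.
R2 ← R2 / (79/25).
R1 ← R1 + 1/40·R2.
R3 ← R3 + 791/400·R2.
R3 ← R3 / (-28199/12640).
R1 ← R1 + 865/1264·R3.
R2 ← R2 + 59/158·R3.
Reading off the reduced rows gives u = -3, v = 6, w = -4.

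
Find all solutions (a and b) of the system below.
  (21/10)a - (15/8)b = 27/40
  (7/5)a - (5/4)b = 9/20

infinitely many solutions

Row-reduce:
R1 ← R1 / (21/10).
R2 ← R2 − 7/5·R1.
Rank is 1 with 2 unknowns, leaving b free.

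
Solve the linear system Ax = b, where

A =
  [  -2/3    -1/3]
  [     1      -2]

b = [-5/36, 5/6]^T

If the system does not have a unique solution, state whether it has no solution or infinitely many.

From equation 2: x_1 = 5/6 + 2·x_2.
Substitute into equation 1 and solve: x_2 = -1/4.
Then x_1 = 1/3.

x_1 = 1/3, x_2 = -1/4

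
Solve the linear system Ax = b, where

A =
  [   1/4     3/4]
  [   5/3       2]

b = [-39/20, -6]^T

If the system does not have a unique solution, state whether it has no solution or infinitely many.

Row-reduce the augmented matrix:
R1 ← R1 / (1/4).
R2 ← R2 − 5/3·R1.
R2 ← R2 / (-3).
R1 ← R1 − 3·R2.
Reading off the reduced rows gives x_1 = -4/5, x_2 = -7/3.

x_1 = -4/5, x_2 = -7/3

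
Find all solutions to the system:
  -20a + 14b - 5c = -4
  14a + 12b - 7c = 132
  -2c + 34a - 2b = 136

Row-reduce:
R1 ← R1 / (-20).
R2 ← R2 − 14·R1.
R3 ← R3 − 34·R1.
R2 ← R2 / (109/5).
R1 ← R1 + 7/10·R2.
R3 ← R3 − 109/5·R2.
Rank is 2 with 3 unknowns, leaving c free.

infinitely many solutions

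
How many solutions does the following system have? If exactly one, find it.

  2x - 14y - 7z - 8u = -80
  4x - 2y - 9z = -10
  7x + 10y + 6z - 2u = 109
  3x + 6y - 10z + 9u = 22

x = 5, y = 6, z = 2, u = -1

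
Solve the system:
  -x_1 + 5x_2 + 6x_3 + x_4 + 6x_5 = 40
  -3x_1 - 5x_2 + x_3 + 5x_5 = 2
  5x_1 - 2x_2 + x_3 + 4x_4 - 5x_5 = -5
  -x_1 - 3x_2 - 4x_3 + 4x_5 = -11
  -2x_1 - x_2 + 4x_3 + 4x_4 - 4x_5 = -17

x_1 = 4, x_2 = 1, x_3 = 4, x_4 = -3, x_5 = 3

Row-reduce the augmented matrix:
R1 ← R1 / (-1).
R2 ← R2 + 3·R1.
R3 ← R3 − 5·R1.
R4 ← R4 + 1·R1.
R5 ← R5 + 2·R1.
R2 ← R2 / (-20).
R1 ← R1 + 5·R2.
R3 ← R3 − 23·R2.
R4 ← R4 + 8·R2.
R5 ← R5 + 11·R2.
R3 ← R3 / (229/20).
R1 ← R1 + 7/4·R3.
R2 ← R2 − 17/20·R3.
R4 ← R4 + 16/5·R3.
R5 ← R5 − 27/20·R3.
R4 ← R4 / (401/229).
R1 ← R1 − 137/229·R4.
R2 ← R2 + 60/229·R4.
R3 ← R3 − 111/229·R4.
R5 ← R5 − 686/229·R4.
R5 ← R5 / (-8146/401).
R1 ← R1 + 1310/401·R5.
R2 ← R2 − 322/401·R5.
R3 ← R3 + 315/401·R5.
R4 ← R4 − 1376/401·R5.
Reading off the reduced rows gives x_1 = 4, x_2 = 1, x_3 = 4, x_4 = -3, x_5 = 3.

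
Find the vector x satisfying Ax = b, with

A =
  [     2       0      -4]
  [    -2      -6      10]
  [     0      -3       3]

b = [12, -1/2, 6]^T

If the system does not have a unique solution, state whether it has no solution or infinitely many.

Row-reduce:
R1 ← R1 / (2).
R2 ← R2 + 2·R1.
R2 ← R2 / (-6).
R3 ← R3 + 3·R2.
Row 3 reduces to 0 = 1/4, a contradiction. The system is inconsistent.

no solution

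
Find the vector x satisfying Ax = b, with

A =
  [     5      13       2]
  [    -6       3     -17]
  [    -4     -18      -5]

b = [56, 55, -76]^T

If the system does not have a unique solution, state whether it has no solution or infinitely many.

x_1 = -1, x_2 = 5, x_3 = -2

Row-reduce the augmented matrix:
R1 ← R1 / (5).
R2 ← R2 + 6·R1.
R3 ← R3 + 4·R1.
R2 ← R2 / (93/5).
R1 ← R1 − 13/5·R2.
R3 ← R3 + 38/5·R2.
R3 ← R3 / (-871/93).
R1 ← R1 − 227/93·R3.
R2 ← R2 + 73/93·R3.
Reading off the reduced rows gives x_1 = -1, x_2 = 5, x_3 = -2.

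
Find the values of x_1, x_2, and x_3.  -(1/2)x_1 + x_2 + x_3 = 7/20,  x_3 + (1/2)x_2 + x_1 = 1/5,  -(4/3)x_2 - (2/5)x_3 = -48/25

Row-reduce the augmented matrix:
R1 ← R1 / (-1/2).
R2 ← R2 − 1·R1.
R2 ← R2 / (5/2).
R1 ← R1 + 2·R2.
R3 ← R3 + 4/3·R2.
R3 ← R3 / (6/5).
R1 ← R1 − 2/5·R3.
R2 ← R2 − 6/5·R3.
Reading off the reduced rows gives x_1 = 1/2, x_2 = 9/5, x_3 = -6/5.

x_1 = 1/2, x_2 = 9/5, x_3 = -6/5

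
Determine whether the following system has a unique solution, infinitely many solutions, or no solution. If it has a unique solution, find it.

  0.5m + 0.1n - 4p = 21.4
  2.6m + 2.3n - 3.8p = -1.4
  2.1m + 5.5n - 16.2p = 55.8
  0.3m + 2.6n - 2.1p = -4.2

m = -4, n = -6, p = -6

Row-reduce the augmented matrix:
R1 ← R1 / (1/2).
R2 ← R2 − 13/5·R1.
R3 ← R3 − 21/10·R1.
R4 ← R4 − 3/10·R1.
R2 ← R2 / (89/50).
R1 ← R1 − 1/5·R2.
R3 ← R3 − 127/25·R2.
R4 ← R4 − 127/50·R2.
R3 ← R3 / (-21323/445).
R1 ← R1 + 882/89·R3.
R2 ← R2 − 850/89·R3.
R4 ← R4 + 21323/890·R3.
R4 reduces to 0 = 0, so the extra equation is consistent.
Reading off the reduced rows gives m = -4, n = -6, p = -6.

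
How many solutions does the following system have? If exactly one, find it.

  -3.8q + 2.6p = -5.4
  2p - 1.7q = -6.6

p = -5, q = -2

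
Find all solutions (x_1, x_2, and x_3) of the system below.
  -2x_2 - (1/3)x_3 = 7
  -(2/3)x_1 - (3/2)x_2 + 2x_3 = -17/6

infinitely many solutions

Row-reduce:
Swap R1 and R2.
R1 ← R1 / (-2/3).
R2 ← R2 / (-2).
R1 ← R1 − 9/4·R2.
Rank is 2 with 3 unknowns, leaving x_3 free.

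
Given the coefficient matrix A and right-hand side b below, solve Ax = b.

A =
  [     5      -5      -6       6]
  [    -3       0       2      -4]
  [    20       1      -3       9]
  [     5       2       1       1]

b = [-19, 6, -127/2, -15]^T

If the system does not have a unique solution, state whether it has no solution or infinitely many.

no solution

Row-reduce:
R1 ← R1 / (5).
R2 ← R2 + 3·R1.
R3 ← R3 − 20·R1.
R4 ← R4 − 5·R1.
R2 ← R2 / (-3).
R1 ← R1 + 1·R2.
R3 ← R3 − 21·R2.
R4 ← R4 − 7·R2.
R3 ← R3 / (49/5).
R1 ← R1 + 2/3·R3.
R2 ← R2 − 8/15·R3.
R4 ← R4 − 49/15·R3.
Row 4 reduces to 0 = -1/6, a contradiction. The system is inconsistent.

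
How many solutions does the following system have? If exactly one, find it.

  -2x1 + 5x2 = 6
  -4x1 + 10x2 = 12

infinitely many solutions

Row-reduce:
R1 ← R1 / (-2).
R2 ← R2 + 4·R1.
Rank is 1 with 2 unknowns, leaving x2 free.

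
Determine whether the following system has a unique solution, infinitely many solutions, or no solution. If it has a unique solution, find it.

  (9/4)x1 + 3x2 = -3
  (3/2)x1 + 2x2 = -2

infinitely many solutions

Row-reduce:
R1 ← R1 / (9/4).
R2 ← R2 − 3/2·R1.
Rank is 1 with 2 unknowns, leaving x2 free.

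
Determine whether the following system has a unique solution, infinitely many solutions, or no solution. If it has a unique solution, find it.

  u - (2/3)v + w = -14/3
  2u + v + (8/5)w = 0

Row-reduce:
R2 ← R2 − 2·R1.
R2 ← R2 / (7/3).
R1 ← R1 + 2/3·R2.
Rank is 2 with 3 unknowns, leaving w free.

infinitely many solutions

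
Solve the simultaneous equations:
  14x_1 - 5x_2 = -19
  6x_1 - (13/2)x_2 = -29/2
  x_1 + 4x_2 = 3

Row-reduce:
R1 ← R1 / (14).
R2 ← R2 − 6·R1.
R3 ← R3 − 1·R1.
R2 ← R2 / (-61/14).
R1 ← R1 + 5/14·R2.
R3 ← R3 − 61/14·R2.
Row 3 reduces to 0 = -2, a contradiction. The system is inconsistent.

no solution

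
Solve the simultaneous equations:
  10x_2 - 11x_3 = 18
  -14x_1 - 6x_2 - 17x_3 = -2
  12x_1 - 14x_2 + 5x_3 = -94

x_1 = -4, x_2 = 4, x_3 = 2

Row-reduce the augmented matrix:
Swap R1 and R2.
R1 ← R1 / (-14).
R3 ← R3 − 12·R1.
R2 ← R2 / (10).
R1 ← R1 − 3/7·R2.
R3 ← R3 + 134/7·R2.
R3 ← R3 / (-1072/35).
R1 ← R1 − 59/35·R3.
R2 ← R2 + 11/10·R3.
Reading off the reduced rows gives x_1 = -4, x_2 = 4, x_3 = 2.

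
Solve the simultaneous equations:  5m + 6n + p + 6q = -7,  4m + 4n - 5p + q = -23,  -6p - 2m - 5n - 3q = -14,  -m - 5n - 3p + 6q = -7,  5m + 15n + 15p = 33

Row-reduce:
R1 ← R1 / (5).
R2 ← R2 − 4·R1.
R3 ← R3 + 2·R1.
R4 ← R4 + 1·R1.
R5 ← R5 − 5·R1.
R2 ← R2 / (-4/5).
R1 ← R1 − 6/5·R2.
R3 ← R3 + 13/5·R2.
R4 ← R4 + 19/5·R2.
R5 ← R5 − 9·R2.
R3 ← R3 / (53/4).
R1 ← R1 + 17/2·R3.
R2 ← R2 − 29/4·R3.
R4 ← R4 − 99/4·R3.
R5 ← R5 + 205/4·R3.
R4 ← R4 / (175/53).
R1 ← R1 − 161/53·R4.
R2 ← R2 + 89/53·R4.
R3 ← R3 − 47/53·R4.
R5 ← R5 + 175/53·R4.
Row 5 reduces to 0 = -2, a contradiction. The system is inconsistent.

no solution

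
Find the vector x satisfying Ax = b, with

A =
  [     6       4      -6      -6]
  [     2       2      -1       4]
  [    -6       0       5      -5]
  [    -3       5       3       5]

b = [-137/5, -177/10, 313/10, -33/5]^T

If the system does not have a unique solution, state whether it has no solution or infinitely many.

x_1 = -14/5, x_2 = -5/2, x_3 = 3/2, x_4 = -7/5

Row-reduce the augmented matrix:
R1 ← R1 / (6).
R2 ← R2 − 2·R1.
R3 ← R3 + 6·R1.
R4 ← R4 + 3·R1.
R2 ← R2 / (2/3).
R1 ← R1 − 2/3·R2.
R3 ← R3 − 4·R2.
R4 ← R4 − 7·R2.
R3 ← R3 / (-7).
R1 ← R1 + 2·R3.
R2 ← R2 − 3/2·R3.
R4 ← R4 + 21/2·R3.
R4 ← R4 / (19/2).
R1 ← R1 − 45/7·R4.
R2 ← R2 + 15/14·R4.
R3 ← R3 − 47/7·R4.
Reading off the reduced rows gives x_1 = -14/5, x_2 = -5/2, x_3 = 3/2, x_4 = -7/5.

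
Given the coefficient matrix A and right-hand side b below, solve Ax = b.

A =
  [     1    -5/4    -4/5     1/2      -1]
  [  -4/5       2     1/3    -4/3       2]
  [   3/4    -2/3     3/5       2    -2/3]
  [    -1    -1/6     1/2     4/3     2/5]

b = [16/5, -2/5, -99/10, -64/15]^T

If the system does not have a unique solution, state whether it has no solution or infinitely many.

infinitely many solutions

Row-reduce:
R2 ← R2 + 4/5·R1.
R3 ← R3 − 3/4·R1.
R4 ← R4 + 1·R1.
R1 ← R1 + 5/4·R2.
R3 ← R3 − 13/48·R2.
R4 ← R4 + 17/12·R2.
R3 ← R3 / (4619/3600).
R1 ← R1 + 71/60·R3.
R2 ← R2 + 23/75·R3.
R4 ← R4 + 661/900·R3.
R4 ← R4 / (21977/13857).
R1 ← R1 − 4920/4619·R4.
R2 ← R2 + 2238/4619·R4.
R3 ← R3 − 6760/4619·R4.
Rank is 4 with 5 unknowns, leaving x_5 free.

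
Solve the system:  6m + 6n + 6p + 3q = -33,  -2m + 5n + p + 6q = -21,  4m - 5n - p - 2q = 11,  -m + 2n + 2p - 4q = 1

Row-reduce the augmented matrix:
R1 ← R1 / (6).
R2 ← R2 + 2·R1.
R3 ← R3 − 4·R1.
R4 ← R4 + 1·R1.
R2 ← R2 / (7).
R1 ← R1 − 1·R2.
R3 ← R3 + 9·R2.
R4 ← R4 − 3·R2.
R3 ← R3 / (-8/7).
R1 ← R1 − 4/7·R3.
R2 ← R2 − 3/7·R3.
R4 ← R4 − 12/7·R3.
R1 ← R1 − 2·R4.
R2 ← R2 − 23/8·R4.
R3 ← R3 + 35/8·R4.
Reading off the reduced rows gives m = 1, n = 1, p = -6, q = -3.

m = 1, n = 1, p = -6, q = -3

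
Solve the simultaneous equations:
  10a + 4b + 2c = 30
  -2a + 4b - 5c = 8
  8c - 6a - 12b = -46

Row-reduce:
R1 ← R1 / (10).
R2 ← R2 + 2·R1.
R3 ← R3 + 6·R1.
R2 ← R2 / (24/5).
R1 ← R1 − 2/5·R2.
R3 ← R3 + 48/5·R2.
Rank is 2 with 3 unknowns, leaving c free.

infinitely many solutions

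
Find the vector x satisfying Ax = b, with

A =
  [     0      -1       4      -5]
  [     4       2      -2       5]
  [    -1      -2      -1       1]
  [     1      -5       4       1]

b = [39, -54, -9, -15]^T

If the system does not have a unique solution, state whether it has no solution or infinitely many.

Row-reduce the augmented matrix:
Swap R1 and R2.
R1 ← R1 / (4).
R3 ← R3 + 1·R1.
R4 ← R4 − 1·R1.
R2 ← R2 / (-1).
R1 ← R1 − 1/2·R2.
R3 ← R3 + 3/2·R2.
R4 ← R4 + 11/2·R2.
R3 ← R3 / (-15/2).
R1 ← R1 − 3/2·R3.
R2 ← R2 + 4·R3.
R4 ← R4 + 35/2·R3.
R4 ← R4 / (9/2).
R1 ← R1 − 7/10·R4.
R2 ← R2 + 1/5·R4.
R3 ← R3 + 13/10·R4.
Reading off the reduced rows gives x_1 = -6, x_2 = 3, x_3 = 3, x_4 = -6.

x_1 = -6, x_2 = 3, x_3 = 3, x_4 = -6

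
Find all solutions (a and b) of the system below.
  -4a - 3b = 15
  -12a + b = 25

a = -9/4, b = -2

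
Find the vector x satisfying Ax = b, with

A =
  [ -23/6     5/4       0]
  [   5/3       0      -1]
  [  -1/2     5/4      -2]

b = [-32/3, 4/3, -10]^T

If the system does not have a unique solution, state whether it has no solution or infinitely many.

no solution

Row-reduce:
R1 ← R1 / (-23/6).
R2 ← R2 − 5/3·R1.
R3 ← R3 + 1/2·R1.
R2 ← R2 / (25/46).
R1 ← R1 + 15/46·R2.
R3 ← R3 − 25/23·R2.
Row 3 reduces to 0 = -2, a contradiction. The system is inconsistent.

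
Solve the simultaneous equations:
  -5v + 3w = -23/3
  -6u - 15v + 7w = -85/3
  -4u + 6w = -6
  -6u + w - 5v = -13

u = 1, v = 4/3, w = -1/3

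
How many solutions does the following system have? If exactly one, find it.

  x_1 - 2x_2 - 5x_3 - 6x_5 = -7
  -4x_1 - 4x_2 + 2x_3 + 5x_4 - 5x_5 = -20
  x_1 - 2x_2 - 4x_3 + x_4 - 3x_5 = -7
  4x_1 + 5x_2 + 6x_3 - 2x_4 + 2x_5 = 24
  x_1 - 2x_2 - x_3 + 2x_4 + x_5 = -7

x_1 = 1, x_2 = 4, x_3 = 0, x_4 = 0, x_5 = 0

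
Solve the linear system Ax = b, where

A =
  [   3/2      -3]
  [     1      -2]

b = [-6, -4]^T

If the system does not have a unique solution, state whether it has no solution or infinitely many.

infinitely many solutions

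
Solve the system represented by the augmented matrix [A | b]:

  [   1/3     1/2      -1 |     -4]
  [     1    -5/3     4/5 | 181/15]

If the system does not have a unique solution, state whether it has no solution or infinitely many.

infinitely many solutions

Row-reduce:
R1 ← R1 / (1/3).
R2 ← R2 − 1·R1.
R2 ← R2 / (-19/6).
R1 ← R1 − 3/2·R2.
Rank is 2 with 3 unknowns, leaving x_3 free.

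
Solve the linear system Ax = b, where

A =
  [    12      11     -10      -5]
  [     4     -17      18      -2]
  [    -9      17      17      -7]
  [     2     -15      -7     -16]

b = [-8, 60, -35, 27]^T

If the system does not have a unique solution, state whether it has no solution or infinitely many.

Row-reduce the augmented matrix:
R1 ← R1 / (12).
R2 ← R2 − 4·R1.
R3 ← R3 + 9·R1.
R4 ← R4 − 2·R1.
R2 ← R2 / (-62/3).
R1 ← R1 − 11/12·R2.
R3 ← R3 − 101/4·R2.
R4 ← R4 + 101/6·R2.
R3 ← R3 / (2205/62).
R1 ← R1 − 7/62·R3.
R2 ← R2 + 32/31·R3.
R4 ← R4 + 704/31·R3.
R4 ← R4 / (-194213/8820).
R1 ← R1 + 499/1260·R4.
R2 ← R2 + 1357/4410·R4.
R3 ← R3 + 2767/8820·R4.
Reading off the reduced rows gives x_1 = 2, x_2 = -2, x_3 = 1, x_4 = 0.

x_1 = 2, x_2 = -2, x_3 = 1, x_4 = 0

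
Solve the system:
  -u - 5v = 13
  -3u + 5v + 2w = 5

infinitely many solutions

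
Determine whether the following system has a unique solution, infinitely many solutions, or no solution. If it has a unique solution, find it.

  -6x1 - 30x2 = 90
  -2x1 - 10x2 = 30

infinitely many solutions

Row-reduce:
R1 ← R1 / (-6).
R2 ← R2 + 2·R1.
Rank is 1 with 2 unknowns, leaving x2 free.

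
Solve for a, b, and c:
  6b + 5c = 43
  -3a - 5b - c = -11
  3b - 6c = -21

a = -3, b = 3, c = 5

Row-reduce the augmented matrix:
Swap R1 and R2.
R1 ← R1 / (-3).
R2 ← R2 / (6).
R1 ← R1 − 5/3·R2.
R3 ← R3 − 3·R2.
R3 ← R3 / (-17/2).
R1 ← R1 + 19/18·R3.
R2 ← R2 − 5/6·R3.
Reading off the reduced rows gives a = -3, b = 3, c = 5.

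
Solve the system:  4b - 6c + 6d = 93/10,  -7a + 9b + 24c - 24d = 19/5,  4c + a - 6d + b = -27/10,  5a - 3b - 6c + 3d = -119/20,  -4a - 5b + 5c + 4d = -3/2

Row-reduce the augmented matrix:
Swap R1 and R2.
R1 ← R1 / (-7).
R3 ← R3 − 1·R1.
R4 ← R4 − 5·R1.
R5 ← R5 + 4·R1.
R2 ← R2 / (4).
R1 ← R1 + 9/7·R2.
R3 ← R3 − 16/7·R2.
R4 ← R4 − 24/7·R2.
R5 ← R5 + 71/7·R2.
R3 ← R3 / (76/7).
R1 ← R1 + 75/14·R3.
R2 ← R2 + 3/2·R3.
R4 ← R4 − 114/7·R3.
R5 ← R5 + 335/14·R3.
Swap R4 and R5.
R4 ← R4 / (349/76).
R1 ← R1 + 75/76·R4.
R2 ← R2 + 21/76·R4.
R3 ← R3 + 45/38·R4.
R5 reduces to 0 = 0, so the extra equation is consistent.
Reading off the reduced rows gives a = -1/2, b = 3/2, c = 1/5, d = 3/4.

a = -1/2, b = 3/2, c = 1/5, d = 3/4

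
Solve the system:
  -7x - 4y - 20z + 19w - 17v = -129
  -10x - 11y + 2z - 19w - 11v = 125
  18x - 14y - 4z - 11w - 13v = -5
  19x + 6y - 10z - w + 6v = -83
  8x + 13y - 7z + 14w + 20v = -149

x = -2, y = 4, z = 5, w = -5, v = -4

Row-reduce the augmented matrix:
R1 ← R1 / (-7).
R2 ← R2 + 10·R1.
R3 ← R3 − 18·R1.
R4 ← R4 − 19·R1.
R5 ← R5 − 8·R1.
R2 ← R2 / (-37/7).
R1 ← R1 − 4/7·R2.
R3 ← R3 + 170/7·R2.
R4 ← R4 + 34/7·R2.
R5 ← R5 − 59/7·R2.
R3 ← R3 / (-7248/37).
R1 ← R1 − 228/37·R3.
R2 ← R2 + 214/37·R3.
R4 ← R4 + 3418/37·R3.
R5 ← R5 − 699/37·R3.
R4 ← R4 / (-90085/3624).
R1 ← R1 − 95/604·R4.
R2 ← R2 − 4901/3624·R4.
R3 ← R3 + 9245/7248·R4.
R5 ← R5 + 33263/2416·R4.
R5 ← R5 / (311293/36034).
R1 ← R1 − 3256/18017·R5.
R2 ← R2 − 20473/18017·R5.
R3 ← R3 − 367/838·R5.
R4 ← R4 + 2305/18017·R5.
Reading off the reduced rows gives x = -2, y = 4, z = 5, w = -5, v = -4.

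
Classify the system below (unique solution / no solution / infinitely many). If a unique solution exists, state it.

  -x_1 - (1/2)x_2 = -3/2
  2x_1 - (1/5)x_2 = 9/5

From equation 1: x_1 = 3/2 − 1/2·x_2.
Substitute into equation 2 and solve: x_2 = 1.
Then x_1 = 1.

x_1 = 1, x_2 = 1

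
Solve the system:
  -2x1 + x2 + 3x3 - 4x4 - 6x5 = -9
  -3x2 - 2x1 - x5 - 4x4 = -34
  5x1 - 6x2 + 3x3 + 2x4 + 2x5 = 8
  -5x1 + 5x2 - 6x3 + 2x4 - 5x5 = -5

infinitely many solutions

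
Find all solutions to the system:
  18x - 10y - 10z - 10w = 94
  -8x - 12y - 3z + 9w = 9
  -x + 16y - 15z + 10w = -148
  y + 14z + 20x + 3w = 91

Row-reduce the augmented matrix:
R1 ← R1 / (18).
R2 ← R2 + 8·R1.
R3 ← R3 + 1·R1.
R4 ← R4 − 20·R1.
R2 ← R2 / (-148/9).
R1 ← R1 + 5/9·R2.
R3 ← R3 − 139/9·R2.
R4 ← R4 − 109/9·R2.
R3 ← R3 / (-3337/148).
R1 ← R1 + 45/148·R3.
R2 ← R2 − 67/148·R3.
R4 ← R4 − 2905/148·R3.
R4 ← R4 / (98150/3337).
R1 ← R1 + 2985/3337·R4.
R2 ← R2 + 5/3337·R4.
R3 ← R3 + 2031/3337·R4.
Reading off the reduced rows gives x = 3, y = -5, z = 3, w = -2.

x = 3, y = -5, z = 3, w = -2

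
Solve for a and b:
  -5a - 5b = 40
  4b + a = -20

a = -4, b = -4

From equation 2: a = -20 − 4·b.
Substitute into equation 1 and solve: b = -4.
Then a = -4.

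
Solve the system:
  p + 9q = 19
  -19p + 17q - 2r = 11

infinitely many solutions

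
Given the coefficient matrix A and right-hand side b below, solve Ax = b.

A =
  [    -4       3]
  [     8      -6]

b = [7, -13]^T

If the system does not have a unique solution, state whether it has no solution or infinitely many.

Row-reduce:
R1 ← R1 / (-4).
R2 ← R2 − 8·R1.
Row 2 reduces to 0 = 1, a contradiction. The system is inconsistent.

no solution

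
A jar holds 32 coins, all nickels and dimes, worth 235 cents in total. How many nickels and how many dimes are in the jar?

nickels: 17, dimes: 15

Let n = nickels, d = dimes.
  d + n = 32
  5n + 10d = 235
From equation 1: n = 32 − d.
Substitute into equation 2 and solve: d = 15.
Then n = 17.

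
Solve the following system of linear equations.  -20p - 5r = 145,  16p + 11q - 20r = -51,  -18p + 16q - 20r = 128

Row-reduce the augmented matrix:
R1 ← R1 / (-20).
R2 ← R2 − 16·R1.
R3 ← R3 + 18·R1.
R2 ← R2 / (11).
R3 ← R3 − 16·R2.
R3 ← R3 / (427/22).
R1 ← R1 − 1/4·R3.
R2 ← R2 + 24/11·R3.
Reading off the reduced rows gives p = -6, q = -5, r = -5.

p = -6, q = -5, r = -5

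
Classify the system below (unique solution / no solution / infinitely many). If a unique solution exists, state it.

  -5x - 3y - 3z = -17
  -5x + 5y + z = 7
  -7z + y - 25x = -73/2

Row-reduce:
R1 ← R1 / (-5).
R2 ← R2 + 5·R1.
R3 ← R3 + 25·R1.
R2 ← R2 / (8).
R1 ← R1 − 3/5·R2.
R3 ← R3 − 16·R2.
Row 3 reduces to 0 = 1/2, a contradiction. The system is inconsistent.

no solution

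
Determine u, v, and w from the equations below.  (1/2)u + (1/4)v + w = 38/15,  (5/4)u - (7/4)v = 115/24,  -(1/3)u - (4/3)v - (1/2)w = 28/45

Row-reduce the augmented matrix:
R1 ← R1 / (1/2).
R2 ← R2 − 5/4·R1.
R3 ← R3 + 1/3·R1.
R2 ← R2 / (-19/8).
R1 ← R1 − 1/2·R2.
R3 ← R3 + 7/6·R2.
R3 ← R3 / (53/38).
R1 ← R1 − 28/19·R3.
R2 ← R2 − 20/19·R3.
Reading off the reduced rows gives u = 3/2, v = -5/3, w = 11/5.

u = 3/2, v = -5/3, w = 11/5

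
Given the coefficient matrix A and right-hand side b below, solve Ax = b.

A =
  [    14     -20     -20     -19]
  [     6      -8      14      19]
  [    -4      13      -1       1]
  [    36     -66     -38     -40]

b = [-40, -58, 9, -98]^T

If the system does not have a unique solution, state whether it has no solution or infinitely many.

Row-reduce:
R1 ← R1 / (14).
R2 ← R2 − 6·R1.
R3 ← R3 + 4·R1.
R4 ← R4 − 36·R1.
R2 ← R2 / (4/7).
R1 ← R1 + 10/7·R2.
R3 ← R3 − 51/7·R2.
R4 ← R4 + 102/7·R2.
R3 ← R3 / (-589/2).
R1 ← R1 − 55·R3.
R2 ← R2 − 79/2·R3.
R4 ← R4 − 589·R3.
Rank is 3 with 4 unknowns, leaving x_4 free.

infinitely many solutions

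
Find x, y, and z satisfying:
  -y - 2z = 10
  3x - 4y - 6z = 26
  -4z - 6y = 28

x = -2, y = -2, z = -4

Row-reduce the augmented matrix:
Swap R1 and R2.
R1 ← R1 / (3).
R2 ← R2 / (-1).
R1 ← R1 + 4/3·R2.
R3 ← R3 + 6·R2.
R3 ← R3 / (8).
R1 ← R1 − 2/3·R3.
R2 ← R2 − 2·R3.
Reading off the reduced rows gives x = -2, y = -2, z = -4.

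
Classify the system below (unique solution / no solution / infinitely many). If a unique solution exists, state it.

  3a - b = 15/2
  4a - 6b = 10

a = 5/2, b = 0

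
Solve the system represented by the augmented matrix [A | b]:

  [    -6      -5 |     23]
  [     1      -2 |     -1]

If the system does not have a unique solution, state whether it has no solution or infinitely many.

x_1 = -3, x_2 = -1

From equation 2: x_1 = -1 + 2·x_2.
Substitute into equation 1 and solve: x_2 = -1.
Then x_1 = -3.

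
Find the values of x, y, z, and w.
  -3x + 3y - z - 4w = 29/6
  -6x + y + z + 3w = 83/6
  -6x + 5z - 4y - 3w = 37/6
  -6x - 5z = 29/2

Row-reduce the augmented matrix:
R1 ← R1 / (-3).
R2 ← R2 + 6·R1.
R3 ← R3 + 6·R1.
R4 ← R4 + 6·R1.
R2 ← R2 / (-5).
R1 ← R1 + 1·R2.
R3 ← R3 + 10·R2.
R4 ← R4 + 6·R2.
R1 ← R1 + 4/15·R3.
R2 ← R2 + 3/5·R3.
R4 ← R4 + 33/5·R3.
R4 ← R4 / (-587/5).
R1 ← R1 + 27/5·R4.
R2 ← R2 + 62/5·R4.
R3 ← R3 + 17·R4.
Reading off the reduced rows gives x = -2, y = 1/3, z = -1/2, w = 2/3.

x = -2, y = 1/3, z = -1/2, w = 2/3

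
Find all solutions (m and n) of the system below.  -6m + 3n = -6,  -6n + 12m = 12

infinitely many solutions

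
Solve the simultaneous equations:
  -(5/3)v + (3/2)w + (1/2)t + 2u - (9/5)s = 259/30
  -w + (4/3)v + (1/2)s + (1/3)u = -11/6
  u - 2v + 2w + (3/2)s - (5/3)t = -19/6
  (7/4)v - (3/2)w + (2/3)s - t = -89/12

infinitely many solutions

Row-reduce:
R1 ← R1 / (2).
R2 ← R2 − 1/3·R1.
R3 ← R3 − 1·R1.
R2 ← R2 / (29/18).
R1 ← R1 + 5/6·R2.
R3 ← R3 + 7/6·R2.
R4 ← R4 − 7/4·R2.
R3 ← R3 / (10/29).
R1 ← R1 − 3/29·R3.
R2 ← R2 + 45/58·R3.
R4 ← R4 + 33/232·R3.
R4 ← R4 / (77/75).
R1 ← R1 + 69/50·R4.
R2 ← R2 − 36/5·R4.
R3 ← R3 − 216/25·R4.
Rank is 4 with 5 unknowns, leaving t free.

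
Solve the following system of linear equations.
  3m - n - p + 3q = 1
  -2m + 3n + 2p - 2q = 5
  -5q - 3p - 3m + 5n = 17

infinitely many solutions

Row-reduce:
R1 ← R1 / (3).
R2 ← R2 + 2·R1.
R3 ← R3 + 3·R1.
R2 ← R2 / (7/3).
R1 ← R1 + 1/3·R2.
R3 ← R3 − 4·R2.
R3 ← R3 / (-44/7).
R1 ← R1 + 1/7·R3.
R2 ← R2 − 4/7·R3.
Rank is 3 with 4 unknowns, leaving q free.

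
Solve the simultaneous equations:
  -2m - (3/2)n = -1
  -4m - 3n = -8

no solution

Row-reduce:
R1 ← R1 / (-2).
R2 ← R2 + 4·R1.
Row 2 reduces to 0 = -6, a contradiction. The system is inconsistent.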